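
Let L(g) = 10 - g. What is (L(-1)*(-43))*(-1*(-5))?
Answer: -2365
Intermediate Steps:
(L(-1)*(-43))*(-1*(-5)) = ((10 - 1*(-1))*(-43))*(-1*(-5)) = ((10 + 1)*(-43))*5 = (11*(-43))*5 = -473*5 = -2365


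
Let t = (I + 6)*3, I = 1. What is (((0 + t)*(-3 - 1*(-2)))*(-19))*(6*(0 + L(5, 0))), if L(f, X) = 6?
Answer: 14364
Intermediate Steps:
t = 21 (t = (1 + 6)*3 = 7*3 = 21)
(((0 + t)*(-3 - 1*(-2)))*(-19))*(6*(0 + L(5, 0))) = (((0 + 21)*(-3 - 1*(-2)))*(-19))*(6*(0 + 6)) = ((21*(-3 + 2))*(-19))*(6*6) = ((21*(-1))*(-19))*36 = -21*(-19)*36 = 399*36 = 14364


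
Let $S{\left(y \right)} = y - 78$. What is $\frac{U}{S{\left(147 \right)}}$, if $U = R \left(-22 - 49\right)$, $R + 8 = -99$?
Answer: $\frac{7597}{69} \approx 110.1$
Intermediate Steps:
$R = -107$ ($R = -8 - 99 = -107$)
$S{\left(y \right)} = -78 + y$
$U = 7597$ ($U = - 107 \left(-22 - 49\right) = \left(-107\right) \left(-71\right) = 7597$)
$\frac{U}{S{\left(147 \right)}} = \frac{7597}{-78 + 147} = \frac{7597}{69}$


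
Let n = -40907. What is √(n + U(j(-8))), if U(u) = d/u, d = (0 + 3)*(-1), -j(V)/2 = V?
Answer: I*√654515/4 ≈ 202.26*I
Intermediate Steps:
j(V) = -2*V
d = -3 (d = 3*(-1) = -3)
U(u) = -3/u
√(n + U(j(-8))) = √(-40907 - 3/((-2*(-8)))) = √(-40907 - 3/16) = √(-654515/16) = I*√654515/4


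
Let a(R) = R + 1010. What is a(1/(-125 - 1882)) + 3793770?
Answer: 7616123459/2007 ≈ 3.7948e+6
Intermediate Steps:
a(R) = 1010 + R
a(1/(-125 - 1882)) + 3793770 = (1010 + 1/(-125 - 1882)) + 3793770 = (1010 + 1/(-2007)) + 3793770 = (1010 - 1/2007) + 3793770 = 2027069/2007 + 3793770 = 7616123459/2007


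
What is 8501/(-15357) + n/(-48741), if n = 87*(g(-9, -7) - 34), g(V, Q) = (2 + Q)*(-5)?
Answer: -134107570/249505179 ≈ -0.53749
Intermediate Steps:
g(V, Q) = -10 - 5*Q
n = -783 (n = 87*((-10 - 5*(-7)) - 34) = 87*((-10 + 35) - 34) = 87*(25 - 34) = 87*(-9) = -783)
8501/(-15357) + n/(-48741) = 8501/(-15357) - 783/(-48741) = 8501*(-1/15357) - 783*(-1/48741) = -8501/15357 + 261/16247 = -134107570/249505179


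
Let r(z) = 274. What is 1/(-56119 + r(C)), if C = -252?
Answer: -1/55845 ≈ -1.7907e-5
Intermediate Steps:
1/(-56119 + r(C)) = 1/(-56119 + 274) = 1/(-55845) = -1/55845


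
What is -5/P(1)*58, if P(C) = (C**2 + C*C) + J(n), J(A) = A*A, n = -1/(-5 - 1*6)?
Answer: -35090/243 ≈ -144.40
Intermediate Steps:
n = 1/11 (n = -1/(-5 - 6) = -1/(-11) = -1*(-1/11) = 1/11 ≈ 0.090909)
J(A) = A**2
P(C) = 1/121 + 2*C**2 (P(C) = (C**2 + C*C) + (1/11)**2 = (C**2 + C**2) + 1/121 = 2*C**2 + 1/121 = 1/121 + 2*C**2)
-5/P(1)*58 = -5/(1/121 + 2*1**2)*58 = -5/(1/121 + 2*1)*58 = -5/(1/121 + 2)*58 = -5/243/121*58 = -5*121/243*58 = -605/243*58 = -35090/243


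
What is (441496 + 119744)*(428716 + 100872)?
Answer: 297225969120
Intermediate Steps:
(441496 + 119744)*(428716 + 100872) = 561240*529588 = 297225969120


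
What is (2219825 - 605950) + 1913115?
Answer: 3526990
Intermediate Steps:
(2219825 - 605950) + 1913115 = 1613875 + 1913115 = 3526990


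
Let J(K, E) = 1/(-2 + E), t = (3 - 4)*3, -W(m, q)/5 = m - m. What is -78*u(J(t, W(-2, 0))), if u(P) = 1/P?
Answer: 156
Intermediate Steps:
W(m, q) = 0 (W(m, q) = -5*(m - m) = -5*0 = 0)
t = -3 (t = -1*3 = -3)
u(P) = 1/P
-78*u(J(t, W(-2, 0))) = -78/(1/(-2 + 0)) = -78/(1/(-2)) = -78/(-1/2) = -78*(-2) = 156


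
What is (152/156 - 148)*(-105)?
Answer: 200690/13 ≈ 15438.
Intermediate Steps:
(152/156 - 148)*(-105) = (152*(1/156) - 148)*(-105) = (38/39 - 148)*(-105) = -5734/39*(-105) = 200690/13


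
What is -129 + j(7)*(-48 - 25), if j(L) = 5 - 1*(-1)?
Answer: -567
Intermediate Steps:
j(L) = 6 (j(L) = 5 + 1 = 6)
-129 + j(7)*(-48 - 25) = -129 + 6*(-48 - 25) = -129 + 6*(-73) = -129 - 438 = -567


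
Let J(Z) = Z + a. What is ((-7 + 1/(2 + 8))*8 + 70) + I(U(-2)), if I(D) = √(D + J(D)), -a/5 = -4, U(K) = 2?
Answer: 74/5 + 2*√6 ≈ 19.699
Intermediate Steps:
a = 20 (a = -5*(-4) = 20)
J(Z) = 20 + Z (J(Z) = Z + 20 = 20 + Z)
I(D) = √(20 + 2*D) (I(D) = √(D + (20 + D)) = √(20 + 2*D))
((-7 + 1/(2 + 8))*8 + 70) + I(U(-2)) = ((-7 + 1/(2 + 8))*8 + 70) + √(20 + 2*2) = ((-7 + 1/10)*8 + 70) + √(20 + 4) = ((-7 + ⅒)*8 + 70) + √24 = (-69/10*8 + 70) + 2*√6 = (-276/5 + 70) + 2*√6 = 74/5 + 2*√6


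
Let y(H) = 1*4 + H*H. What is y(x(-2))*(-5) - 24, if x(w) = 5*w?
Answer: -544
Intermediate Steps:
y(H) = 4 + H²
y(x(-2))*(-5) - 24 = (4 + (5*(-2))²)*(-5) - 24 = (4 + (-10)²)*(-5) - 24 = (4 + 100)*(-5) - 24 = 104*(-5) - 24 = -520 - 24 = -544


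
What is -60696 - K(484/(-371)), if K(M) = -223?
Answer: -60473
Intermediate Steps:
-60696 - K(484/(-371)) = -60696 - 1*(-223) = -60696 + 223 = -60473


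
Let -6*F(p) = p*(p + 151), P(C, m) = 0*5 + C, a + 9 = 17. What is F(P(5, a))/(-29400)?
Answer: 13/2940 ≈ 0.0044218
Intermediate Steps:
a = 8 (a = -9 + 17 = 8)
P(C, m) = C (P(C, m) = 0 + C = C)
F(p) = -p*(151 + p)/6 (F(p) = -p*(p + 151)/6 = -p*(151 + p)/6)
F(P(5, a))/(-29400) = -⅙*5*(151 + 5)/(-29400) = -⅙*5*156*(-1/29400) = -130*(-1/29400) = 13/2940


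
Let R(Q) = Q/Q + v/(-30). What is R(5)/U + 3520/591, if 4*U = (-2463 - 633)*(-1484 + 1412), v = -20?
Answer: 196163545/32935248 ≈ 5.9560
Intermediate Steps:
U = 55728 (U = ((-2463 - 633)*(-1484 + 1412))/4 = (-3096*(-72))/4 = (1/4)*222912 = 55728)
R(Q) = 5/3 (R(Q) = Q/Q - 20/(-30) = 1 - 20*(-1/30) = 1 + 2/3 = 5/3)
R(5)/U + 3520/591 = (5/3)/55728 + 3520/591 = (5/3)*(1/55728) + 3520*(1/591) = 5/167184 + 3520/591 = 196163545/32935248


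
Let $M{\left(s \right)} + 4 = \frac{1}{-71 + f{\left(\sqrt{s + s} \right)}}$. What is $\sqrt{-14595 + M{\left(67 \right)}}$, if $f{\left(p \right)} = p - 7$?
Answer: $\frac{\sqrt{-1138723 + 14599 \sqrt{134}}}{\sqrt{78 - \sqrt{134}}} \approx 120.83 i$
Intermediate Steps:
$f{\left(p \right)} = -7 + p$ ($f{\left(p \right)} = p - 7 = -7 + p$)
$M{\left(s \right)} = -4 + \frac{1}{-78 + \sqrt{2} \sqrt{s}}$ ($M{\left(s \right)} = -4 + \frac{1}{-71 + \left(-7 + \sqrt{s + s}\right)} = -4 + \frac{1}{-71 + \left(-7 + \sqrt{2 s}\right)} = -4 + \frac{1}{-71 + \left(-7 + \sqrt{2} \sqrt{s}\right)} = -4 + \frac{1}{-78 + \sqrt{2} \sqrt{s}}$)
$\sqrt{-14595 + M{\left(67 \right)}} = \sqrt{-14595 + \frac{313 - 4 \sqrt{2} \sqrt{67}}{-78 + \sqrt{2} \sqrt{67}}} = \sqrt{-14595 + \frac{313 - 4 \sqrt{134}}{-78 + \sqrt{134}}}$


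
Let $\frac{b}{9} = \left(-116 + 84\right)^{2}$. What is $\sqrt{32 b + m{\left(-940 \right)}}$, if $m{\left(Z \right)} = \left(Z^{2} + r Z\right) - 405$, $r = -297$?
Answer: $13 \sqrt{8623} \approx 1207.2$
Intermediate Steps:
$m{\left(Z \right)} = -405 + Z^{2} - 297 Z$ ($m{\left(Z \right)} = \left(Z^{2} - 297 Z\right) - 405 = -405 + Z^{2} - 297 Z$)
$b = 9216$ ($b = 9 \left(-116 + 84\right)^{2} = 9 \left(-32\right)^{2} = 9 \cdot 1024 = 9216$)
$\sqrt{32 b + m{\left(-940 \right)}} = \sqrt{32 \cdot 9216 - \left(-278775 - 883600\right)} = \sqrt{294912 + \left(-405 + 883600 + 279180\right)} = \sqrt{294912 + 1162375} = \sqrt{1457287} = 13 \sqrt{8623}$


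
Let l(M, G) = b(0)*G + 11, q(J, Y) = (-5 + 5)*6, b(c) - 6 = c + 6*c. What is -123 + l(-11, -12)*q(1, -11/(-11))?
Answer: -123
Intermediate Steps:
b(c) = 6 + 7*c (b(c) = 6 + (c + 6*c) = 6 + 7*c)
q(J, Y) = 0 (q(J, Y) = 0*6 = 0)
l(M, G) = 11 + 6*G (l(M, G) = (6 + 7*0)*G + 11 = (6 + 0)*G + 11 = 6*G + 11 = 11 + 6*G)
-123 + l(-11, -12)*q(1, -11/(-11)) = -123 + (11 + 6*(-12))*0 = -123 + (11 - 72)*0 = -123 - 61*0 = -123 + 0 = -123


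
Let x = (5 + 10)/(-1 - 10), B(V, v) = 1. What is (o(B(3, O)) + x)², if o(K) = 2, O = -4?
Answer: 49/121 ≈ 0.40496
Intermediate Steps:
x = -15/11 (x = 15/(-11) = 15*(-1/11) = -15/11 ≈ -1.3636)
(o(B(3, O)) + x)² = (2 - 15/11)² = (7/11)² = 49/121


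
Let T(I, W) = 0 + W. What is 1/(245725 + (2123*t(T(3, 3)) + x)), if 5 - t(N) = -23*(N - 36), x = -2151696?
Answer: -1/3506713 ≈ -2.8517e-7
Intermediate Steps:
T(I, W) = W
t(N) = -823 + 23*N (t(N) = 5 - (-23)*(N - 36) = 5 - (-23)*(-36 + N) = 5 - (828 - 23*N) = 5 + (-828 + 23*N) = -823 + 23*N)
1/(245725 + (2123*t(T(3, 3)) + x)) = 1/(245725 + (2123*(-823 + 23*3) - 2151696)) = 1/(245725 + (2123*(-823 + 69) - 2151696)) = 1/(245725 + (2123*(-754) - 2151696)) = 1/(245725 + (-1600742 - 2151696)) = 1/(245725 - 3752438) = 1/(-3506713) = -1/3506713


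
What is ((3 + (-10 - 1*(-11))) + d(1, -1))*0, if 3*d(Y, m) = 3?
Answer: 0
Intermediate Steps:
d(Y, m) = 1 (d(Y, m) = (⅓)*3 = 1)
((3 + (-10 - 1*(-11))) + d(1, -1))*0 = ((3 + (-10 - 1*(-11))) + 1)*0 = ((3 + (-10 + 11)) + 1)*0 = ((3 + 1) + 1)*0 = (4 + 1)*0 = 5*0 = 0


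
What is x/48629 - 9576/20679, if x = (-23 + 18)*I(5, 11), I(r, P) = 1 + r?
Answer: -155430558/335199697 ≈ -0.46370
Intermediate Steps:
x = -30 (x = (-23 + 18)*(1 + 5) = -5*6 = -30)
x/48629 - 9576/20679 = -30/48629 - 9576/20679 = -30*1/48629 - 9576*1/20679 = -30/48629 - 3192/6893 = -155430558/335199697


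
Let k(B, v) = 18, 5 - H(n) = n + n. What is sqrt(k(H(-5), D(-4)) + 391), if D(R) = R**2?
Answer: sqrt(409) ≈ 20.224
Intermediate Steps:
H(n) = 5 - 2*n (H(n) = 5 - (n + n) = 5 - 2*n)
sqrt(k(H(-5), D(-4)) + 391) = sqrt(18 + 391) = sqrt(409)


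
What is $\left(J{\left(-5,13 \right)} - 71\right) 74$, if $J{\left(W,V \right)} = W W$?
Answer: $-3404$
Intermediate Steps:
$J{\left(W,V \right)} = W^{2}$
$\left(J{\left(-5,13 \right)} - 71\right) 74 = \left(\left(-5\right)^{2} - 71\right) 74 = \left(25 - 71\right) 74 = \left(-46\right) 74 = -3404$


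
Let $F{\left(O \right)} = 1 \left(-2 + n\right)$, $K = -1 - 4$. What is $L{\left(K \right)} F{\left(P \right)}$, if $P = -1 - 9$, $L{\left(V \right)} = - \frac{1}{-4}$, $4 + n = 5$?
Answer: $- \frac{1}{4} \approx -0.25$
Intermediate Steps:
$K = -5$ ($K = -1 - 4 = -5$)
$n = 1$ ($n = -4 + 5 = 1$)
$L{\left(V \right)} = \frac{1}{4}$ ($L{\left(V \right)} = \left(-1\right) \left(- \frac{1}{4}\right) = \frac{1}{4}$)
$P = -10$ ($P = -1 - 9 = -10$)
$F{\left(O \right)} = -1$ ($F{\left(O \right)} = 1 \left(-2 + 1\right) = 1 \left(-1\right) = -1$)
$L{\left(K \right)} F{\left(P \right)} = \frac{1}{4} \left(-1\right) = - \frac{1}{4}$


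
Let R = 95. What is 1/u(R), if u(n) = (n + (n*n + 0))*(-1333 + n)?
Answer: -1/11290560 ≈ -8.8570e-8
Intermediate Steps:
u(n) = (-1333 + n)*(n + n²) (u(n) = (n + (n² + 0))*(-1333 + n) = (n + n²)*(-1333 + n) = (-1333 + n)*(n + n²))
1/u(R) = 1/(95*(-1333 + 95² - 1332*95)) = 1/(95*(-1333 + 9025 - 126540)) = 1/(95*(-118848)) = 1/(-11290560) = -1/11290560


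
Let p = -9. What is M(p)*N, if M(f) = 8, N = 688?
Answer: 5504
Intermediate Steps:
M(p)*N = 8*688 = 5504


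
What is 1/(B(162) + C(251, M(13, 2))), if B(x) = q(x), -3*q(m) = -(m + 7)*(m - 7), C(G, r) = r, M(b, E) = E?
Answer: 3/26201 ≈ 0.00011450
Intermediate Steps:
q(m) = (-7 + m)*(7 + m)/3 (q(m) = -(-1)*(m + 7)*(m - 7)/3 = -(-1)*(7 + m)*(-7 + m)/3 = -(-1)*(-7 + m)*(7 + m)/3 = (-7 + m)*(7 + m)/3)
B(x) = -49/3 + x**2/3
1/(B(162) + C(251, M(13, 2))) = 1/((-49/3 + (1/3)*162**2) + 2) = 1/((-49/3 + (1/3)*26244) + 2) = 1/((-49/3 + 8748) + 2) = 1/(26195/3 + 2) = 1/(26201/3) = 3/26201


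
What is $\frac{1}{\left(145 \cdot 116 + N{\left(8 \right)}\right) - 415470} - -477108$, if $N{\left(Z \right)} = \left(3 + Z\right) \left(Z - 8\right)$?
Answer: $\frac{190199104199}{398650} \approx 4.7711 \cdot 10^{5}$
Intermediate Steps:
$N{\left(Z \right)} = \left(-8 + Z\right) \left(3 + Z\right)$ ($N{\left(Z \right)} = \left(3 + Z\right) \left(-8 + Z\right) = \left(-8 + Z\right) \left(3 + Z\right)$)
$\frac{1}{\left(145 \cdot 116 + N{\left(8 \right)}\right) - 415470} - -477108 = \frac{1}{\left(145 \cdot 116 - \left(64 - 64\right)\right) - 415470} - -477108 = \frac{1}{\left(16820 - 0\right) - 415470} + 477108 = \frac{1}{\left(16820 + 0\right) - 415470} + 477108 = \frac{1}{16820 - 415470} + 477108 = \frac{1}{-398650} + 477108 = - \frac{1}{398650} + 477108 = \frac{190199104199}{398650}$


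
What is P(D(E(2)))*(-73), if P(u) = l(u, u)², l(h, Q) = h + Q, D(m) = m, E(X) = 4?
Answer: -4672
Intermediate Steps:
l(h, Q) = Q + h
P(u) = 4*u² (P(u) = (u + u)² = (2*u)² = 4*u²)
P(D(E(2)))*(-73) = (4*4²)*(-73) = (4*16)*(-73) = 64*(-73) = -4672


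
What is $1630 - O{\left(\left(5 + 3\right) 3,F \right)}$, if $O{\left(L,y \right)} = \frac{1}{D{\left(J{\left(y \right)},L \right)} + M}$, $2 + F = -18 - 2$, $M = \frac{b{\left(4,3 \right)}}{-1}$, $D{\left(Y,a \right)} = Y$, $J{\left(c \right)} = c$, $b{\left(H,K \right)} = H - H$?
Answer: $\frac{35861}{22} \approx 1630.0$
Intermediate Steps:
$b{\left(H,K \right)} = 0$
$M = 0$ ($M = \frac{0}{-1} = 0 \left(-1\right) = 0$)
$F = -22$ ($F = -2 - 20 = -22$)
$O{\left(L,y \right)} = \frac{1}{y}$ ($O{\left(L,y \right)} = \frac{1}{y + 0} = \frac{1}{y}$)
$1630 - O{\left(\left(5 + 3\right) 3,F \right)} = 1630 - \frac{1}{-22} = 1630 - - \frac{1}{22} = 1630 + \frac{1}{22} = \frac{35861}{22}$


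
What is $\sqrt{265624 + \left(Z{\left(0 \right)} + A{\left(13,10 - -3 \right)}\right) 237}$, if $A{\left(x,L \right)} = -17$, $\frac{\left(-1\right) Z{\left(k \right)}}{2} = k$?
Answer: $\sqrt{261595} \approx 511.46$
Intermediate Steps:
$Z{\left(k \right)} = - 2 k$
$\sqrt{265624 + \left(Z{\left(0 \right)} + A{\left(13,10 - -3 \right)}\right) 237} = \sqrt{265624 + \left(\left(-2\right) 0 - 17\right) 237} = \sqrt{265624 + \left(0 - 17\right) 237} = \sqrt{265624 - 4029} = \sqrt{261595}$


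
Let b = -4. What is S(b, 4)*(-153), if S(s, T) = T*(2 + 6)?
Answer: -4896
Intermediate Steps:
S(s, T) = 8*T (S(s, T) = T*8 = 8*T)
S(b, 4)*(-153) = (8*4)*(-153) = 32*(-153) = -4896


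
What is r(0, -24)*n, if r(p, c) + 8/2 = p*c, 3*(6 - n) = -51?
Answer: -92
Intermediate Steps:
n = 23 (n = 6 - 1/3*(-51) = 6 + 17 = 23)
r(p, c) = -4 + c*p (r(p, c) = -4 + p*c = -4 + c*p)
r(0, -24)*n = (-4 - 24*0)*23 = (-4 + 0)*23 = -4*23 = -92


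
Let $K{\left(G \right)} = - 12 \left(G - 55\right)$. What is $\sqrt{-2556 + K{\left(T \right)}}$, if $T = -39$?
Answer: $2 i \sqrt{357} \approx 37.789 i$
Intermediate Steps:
$K{\left(G \right)} = 660 - 12 G$ ($K{\left(G \right)} = - 12 \left(-55 + G\right) = 660 - 12 G$)
$\sqrt{-2556 + K{\left(T \right)}} = \sqrt{-2556 + \left(660 - -468\right)} = \sqrt{-2556 + \left(660 + 468\right)} = \sqrt{-2556 + 1128} = \sqrt{-1428} = 2 i \sqrt{357}$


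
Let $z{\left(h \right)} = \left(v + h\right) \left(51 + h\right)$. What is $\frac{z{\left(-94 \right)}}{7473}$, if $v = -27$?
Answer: $\frac{5203}{7473} \approx 0.69624$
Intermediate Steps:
$z{\left(h \right)} = \left(-27 + h\right) \left(51 + h\right)$
$\frac{z{\left(-94 \right)}}{7473} = \frac{-1377 + \left(-94\right)^{2} + 24 \left(-94\right)}{7473} = \left(-1377 + 8836 - 2256\right) \frac{1}{7473} = 5203 \cdot \frac{1}{7473} = \frac{5203}{7473}$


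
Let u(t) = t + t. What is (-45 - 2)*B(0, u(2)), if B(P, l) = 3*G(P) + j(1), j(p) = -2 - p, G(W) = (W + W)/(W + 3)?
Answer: 141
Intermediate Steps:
u(t) = 2*t
G(W) = 2*W/(3 + W) (G(W) = (2*W)/(3 + W) = 2*W/(3 + W))
B(P, l) = -3 + 6*P/(3 + P) (B(P, l) = 3*(2*P/(3 + P)) + (-2 - 1*1) = 6*P/(3 + P) + (-2 - 1) = 6*P/(3 + P) - 3 = -3 + 6*P/(3 + P))
(-45 - 2)*B(0, u(2)) = (-45 - 2)*(3*(-3 + 0)/(3 + 0)) = -141*(-3)/3 = -47*(-3) = 141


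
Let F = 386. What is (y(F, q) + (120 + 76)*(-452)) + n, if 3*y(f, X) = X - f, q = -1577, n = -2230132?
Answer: -6958135/3 ≈ -2.3194e+6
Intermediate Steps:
y(f, X) = -f/3 + X/3 (y(f, X) = (X - f)/3 = -f/3 + X/3)
(y(F, q) + (120 + 76)*(-452)) + n = ((-⅓*386 + (⅓)*(-1577)) + (120 + 76)*(-452)) - 2230132 = ((-386/3 - 1577/3) + 196*(-452)) - 2230132 = (-1963/3 - 88592) - 2230132 = -267739/3 - 2230132 = -6958135/3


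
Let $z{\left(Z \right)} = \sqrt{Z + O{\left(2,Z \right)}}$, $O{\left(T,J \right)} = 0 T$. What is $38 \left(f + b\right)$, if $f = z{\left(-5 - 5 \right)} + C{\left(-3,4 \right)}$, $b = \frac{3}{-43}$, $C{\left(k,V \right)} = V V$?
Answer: $\frac{26030}{43} + 38 i \sqrt{10} \approx 605.35 + 120.17 i$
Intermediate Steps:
$C{\left(k,V \right)} = V^{2}$
$O{\left(T,J \right)} = 0$
$b = - \frac{3}{43}$ ($b = 3 \left(- \frac{1}{43}\right) = - \frac{3}{43} \approx -0.069767$)
$z{\left(Z \right)} = \sqrt{Z}$ ($z{\left(Z \right)} = \sqrt{Z + 0} = \sqrt{Z}$)
$f = 16 + i \sqrt{10}$ ($f = \sqrt{-5 - 5} + 4^{2} = \sqrt{-10} + 16 = i \sqrt{10} + 16 = 16 + i \sqrt{10} \approx 16.0 + 3.1623 i$)
$38 \left(f + b\right) = 38 \left(\left(16 + i \sqrt{10}\right) - \frac{3}{43}\right) = 38 \left(\frac{685}{43} + i \sqrt{10}\right) = \frac{26030}{43} + 38 i \sqrt{10}$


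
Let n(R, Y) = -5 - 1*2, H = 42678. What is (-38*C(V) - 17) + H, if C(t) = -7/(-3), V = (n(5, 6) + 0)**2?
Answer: 127717/3 ≈ 42572.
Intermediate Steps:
n(R, Y) = -7 (n(R, Y) = -5 - 2 = -7)
V = 49 (V = (-7 + 0)**2 = (-7)**2 = 49)
C(t) = 7/3 (C(t) = -7*(-1/3) = 7/3)
(-38*C(V) - 17) + H = (-38*7/3 - 17) + 42678 = (-266/3 - 17) + 42678 = -317/3 + 42678 = 127717/3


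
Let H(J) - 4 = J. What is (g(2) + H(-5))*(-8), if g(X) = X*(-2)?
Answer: 40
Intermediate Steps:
H(J) = 4 + J
g(X) = -2*X
(g(2) + H(-5))*(-8) = (-2*2 + (4 - 5))*(-8) = (-4 - 1)*(-8) = -5*(-8) = 40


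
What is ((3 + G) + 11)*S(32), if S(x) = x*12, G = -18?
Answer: -1536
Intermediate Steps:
S(x) = 12*x
((3 + G) + 11)*S(32) = ((3 - 18) + 11)*(12*32) = (-15 + 11)*384 = -4*384 = -1536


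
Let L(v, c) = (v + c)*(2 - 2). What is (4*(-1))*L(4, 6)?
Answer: 0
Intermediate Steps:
L(v, c) = 0 (L(v, c) = (c + v)*0 = 0)
(4*(-1))*L(4, 6) = (4*(-1))*0 = -4*0 = 0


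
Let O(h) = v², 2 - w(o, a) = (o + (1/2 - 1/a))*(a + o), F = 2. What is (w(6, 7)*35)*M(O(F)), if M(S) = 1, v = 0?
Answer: -5645/2 ≈ -2822.5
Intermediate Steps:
w(o, a) = 2 - (a + o)*(½ + o - 1/a) (w(o, a) = 2 - (o + (1/2 - 1/a))*(a + o) = 2 - (o + (1*(½) - 1/a))*(a + o) = 2 - (o + (½ - 1/a))*(a + o) = 2 - (½ + o - 1/a)*(a + o) = 2 - (a + o)*(½ + o - 1/a))
O(h) = 0 (O(h) = 0² = 0)
(w(6, 7)*35)*M(O(F)) = ((3 - 1*6² - ½*7 - ½*6 + 6/7 - 1*7*6)*35)*1 = ((3 - 1*36 - 7/2 - 3 + 6*(⅐) - 42)*35)*1 = ((3 - 36 - 7/2 - 3 + 6/7 - 42)*35)*1 = -1129/14*35*1 = -5645/2*1 = -5645/2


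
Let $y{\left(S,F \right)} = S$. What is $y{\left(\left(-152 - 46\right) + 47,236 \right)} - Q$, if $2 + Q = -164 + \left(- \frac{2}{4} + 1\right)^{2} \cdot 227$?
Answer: $- \frac{167}{4} \approx -41.75$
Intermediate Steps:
$Q = - \frac{437}{4}$ ($Q = -2 - \left(164 - \left(- \frac{2}{4} + 1\right)^{2} \cdot 227\right) = -2 - \left(164 - \left(\left(-2\right) \frac{1}{4} + 1\right)^{2} \cdot 227\right) = -2 - \left(164 - \left(- \frac{1}{2} + 1\right)^{2} \cdot 227\right) = -2 - \left(164 - \left(\frac{1}{2}\right)^{2} \cdot 227\right) = -2 + \left(-164 + \frac{1}{4} \cdot 227\right) = -2 + \left(-164 + \frac{227}{4}\right) = -2 - \frac{429}{4} = - \frac{437}{4} \approx -109.25$)
$y{\left(\left(-152 - 46\right) + 47,236 \right)} - Q = \left(\left(-152 - 46\right) + 47\right) - - \frac{437}{4} = \left(-198 + 47\right) + \frac{437}{4} = -151 + \frac{437}{4} = - \frac{167}{4}$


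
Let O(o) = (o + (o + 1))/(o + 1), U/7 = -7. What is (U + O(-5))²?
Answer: 34969/16 ≈ 2185.6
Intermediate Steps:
U = -49 (U = 7*(-7) = -49)
O(o) = (1 + 2*o)/(1 + o) (O(o) = (o + (1 + o))/(1 + o) = (1 + 2*o)/(1 + o))
(U + O(-5))² = (-49 + (1 + 2*(-5))/(1 - 5))² = (-49 + (1 - 10)/(-4))² = (-49 - ¼*(-9))² = (-49 + 9/4)² = (-187/4)² = 34969/16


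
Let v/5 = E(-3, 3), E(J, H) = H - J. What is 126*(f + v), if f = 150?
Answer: 22680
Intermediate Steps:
v = 30 (v = 5*(3 - 1*(-3)) = 5*(3 + 3) = 5*6 = 30)
126*(f + v) = 126*(150 + 30) = 126*180 = 22680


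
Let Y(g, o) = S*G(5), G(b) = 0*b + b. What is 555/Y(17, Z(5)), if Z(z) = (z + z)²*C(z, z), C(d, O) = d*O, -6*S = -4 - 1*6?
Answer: 333/5 ≈ 66.600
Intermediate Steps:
S = 5/3 (S = -(-4 - 1*6)/6 = -(-4 - 6)/6 = -⅙*(-10) = 5/3 ≈ 1.6667)
C(d, O) = O*d
G(b) = b (G(b) = 0 + b = b)
Z(z) = 4*z⁴ (Z(z) = (z + z)²*(z*z) = (2*z)²*z² = (4*z²)*z² = 4*z⁴)
Y(g, o) = 25/3 (Y(g, o) = (5/3)*5 = 25/3)
555/Y(17, Z(5)) = 555/(25/3) = 555*(3/25) = 333/5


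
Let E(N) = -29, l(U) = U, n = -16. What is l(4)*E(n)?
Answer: -116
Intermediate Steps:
l(4)*E(n) = 4*(-29) = -116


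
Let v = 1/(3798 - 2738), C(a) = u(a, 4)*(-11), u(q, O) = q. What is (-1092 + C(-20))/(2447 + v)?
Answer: -924320/2593821 ≈ -0.35635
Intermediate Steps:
C(a) = -11*a (C(a) = a*(-11) = -11*a)
v = 1/1060 ≈ 0.00094340
(-1092 + C(-20))/(2447 + v) = (-1092 - 11*(-20))/(2447 + 1/1060) = (-1092 + 220)/(2593821/1060) = -872*1060/2593821 = -924320/2593821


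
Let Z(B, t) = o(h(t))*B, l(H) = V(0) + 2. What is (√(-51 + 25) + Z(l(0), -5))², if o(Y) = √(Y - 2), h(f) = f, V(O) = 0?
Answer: -54 - 4*√182 ≈ -107.96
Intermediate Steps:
o(Y) = √(-2 + Y)
l(H) = 2 (l(H) = 0 + 2 = 2)
Z(B, t) = B*√(-2 + t) (Z(B, t) = √(-2 + t)*B = B*√(-2 + t))
(√(-51 + 25) + Z(l(0), -5))² = (√(-51 + 25) + 2*√(-2 - 5))² = (√(-26) + 2*√(-7))² = (I*√26 + 2*(I*√7))² = (I*√26 + 2*I*√7)²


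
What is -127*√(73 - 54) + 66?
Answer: 66 - 127*√19 ≈ -487.58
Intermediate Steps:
-127*√(73 - 54) + 66 = -127*√19 + 66 = 66 - 127*√19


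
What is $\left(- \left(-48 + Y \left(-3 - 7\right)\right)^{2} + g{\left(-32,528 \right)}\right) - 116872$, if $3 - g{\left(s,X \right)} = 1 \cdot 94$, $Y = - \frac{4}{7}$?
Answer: $- \frac{5818803}{49} \approx -1.1875 \cdot 10^{5}$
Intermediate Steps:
$Y = - \frac{4}{7}$ ($Y = \left(-4\right) \frac{1}{7} = - \frac{4}{7} \approx -0.57143$)
$g{\left(s,X \right)} = -91$ ($g{\left(s,X \right)} = 3 - 1 \cdot 94 = 3 - 94 = -91$)
$\left(- \left(-48 + Y \left(-3 - 7\right)\right)^{2} + g{\left(-32,528 \right)}\right) - 116872 = \left(- \left(-48 - \frac{4 \left(-3 - 7\right)}{7}\right)^{2} - 91\right) - 116872 = \left(- \left(-48 - - \frac{40}{7}\right)^{2} - 91\right) - 116872 = \left(- \left(-48 + \frac{40}{7}\right)^{2} - 91\right) - 116872 = \left(- \left(- \frac{296}{7}\right)^{2} - 91\right) - 116872 = \left(\left(-1\right) \frac{87616}{49} - 91\right) - 116872 = \left(- \frac{87616}{49} - 91\right) - 116872 = - \frac{92075}{49} - 116872 = - \frac{5818803}{49}$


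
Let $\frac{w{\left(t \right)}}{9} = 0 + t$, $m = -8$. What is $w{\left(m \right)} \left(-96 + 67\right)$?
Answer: $2088$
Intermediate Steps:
$w{\left(t \right)} = 9 t$ ($w{\left(t \right)} = 9 \left(0 + t\right) = 9 t$)
$w{\left(m \right)} \left(-96 + 67\right) = 9 \left(-8\right) \left(-96 + 67\right) = \left(-72\right) \left(-29\right) = 2088$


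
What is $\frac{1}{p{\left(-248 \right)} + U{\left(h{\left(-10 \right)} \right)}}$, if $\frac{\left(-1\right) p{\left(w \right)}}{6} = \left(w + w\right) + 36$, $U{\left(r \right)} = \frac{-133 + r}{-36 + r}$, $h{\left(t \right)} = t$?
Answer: $\frac{46}{127103} \approx 0.00036191$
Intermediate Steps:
$U{\left(r \right)} = \frac{-133 + r}{-36 + r}$
$p{\left(w \right)} = -216 - 12 w$ ($p{\left(w \right)} = - 6 \left(\left(w + w\right) + 36\right) = - 6 \left(2 w + 36\right) = - 6 \left(36 + 2 w\right) = -216 - 12 w$)
$\frac{1}{p{\left(-248 \right)} + U{\left(h{\left(-10 \right)} \right)}} = \frac{1}{\left(-216 - -2976\right) + \frac{-133 - 10}{-36 - 10}} = \frac{1}{\left(-216 + 2976\right) + \frac{1}{-46} \left(-143\right)} = \frac{1}{2760 - - \frac{143}{46}} = \frac{1}{2760 + \frac{143}{46}} = \frac{1}{\frac{127103}{46}} = \frac{46}{127103}$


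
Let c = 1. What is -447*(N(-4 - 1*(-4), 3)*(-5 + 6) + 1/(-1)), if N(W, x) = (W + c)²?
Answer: 0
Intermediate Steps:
N(W, x) = (1 + W)² (N(W, x) = (W + 1)² = (1 + W)²)
-447*(N(-4 - 1*(-4), 3)*(-5 + 6) + 1/(-1)) = -447*((1 + (-4 - 1*(-4)))²*(-5 + 6) + 1/(-1)) = -447*((1 + (-4 + 4))²*1 - 1) = -447*((1 + 0)²*1 - 1) = -447*(1²*1 - 1) = -447*(1*1 - 1) = -447*(1 - 1) = -447*0 = 0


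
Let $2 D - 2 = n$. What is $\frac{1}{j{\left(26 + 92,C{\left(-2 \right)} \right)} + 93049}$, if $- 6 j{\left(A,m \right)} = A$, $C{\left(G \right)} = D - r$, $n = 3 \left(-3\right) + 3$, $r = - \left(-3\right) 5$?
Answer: $\frac{3}{279088} \approx 1.0749 \cdot 10^{-5}$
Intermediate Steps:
$r = 15$ ($r = \left(-1\right) \left(-15\right) = 15$)
$n = -6$ ($n = -9 + 3 = -6$)
$D = -2$ ($D = 1 + \frac{1}{2} \left(-6\right) = 1 - 3 = -2$)
$C{\left(G \right)} = -17$ ($C{\left(G \right)} = -2 - 15 = -17$)
$j{\left(A,m \right)} = - \frac{A}{6}$
$\frac{1}{j{\left(26 + 92,C{\left(-2 \right)} \right)} + 93049} = \frac{1}{- \frac{26 + 92}{6} + 93049} = \frac{1}{\left(- \frac{1}{6}\right) 118 + 93049} = \frac{1}{- \frac{59}{3} + 93049} = \frac{1}{\frac{279088}{3}} = \frac{3}{279088}$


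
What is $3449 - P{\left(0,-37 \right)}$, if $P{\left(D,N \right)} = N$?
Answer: $3486$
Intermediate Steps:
$3449 - P{\left(0,-37 \right)} = 3449 - -37 = 3449 + 37 = 3486$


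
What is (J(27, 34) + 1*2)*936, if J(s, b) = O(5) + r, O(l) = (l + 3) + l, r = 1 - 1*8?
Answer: 7488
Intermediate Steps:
r = -7 (r = 1 - 8 = -7)
O(l) = 3 + 2*l (O(l) = (3 + l) + l = 3 + 2*l)
J(s, b) = 6 (J(s, b) = (3 + 2*5) - 7 = (3 + 10) - 7 = 13 - 7 = 6)
(J(27, 34) + 1*2)*936 = (6 + 1*2)*936 = (6 + 2)*936 = 8*936 = 7488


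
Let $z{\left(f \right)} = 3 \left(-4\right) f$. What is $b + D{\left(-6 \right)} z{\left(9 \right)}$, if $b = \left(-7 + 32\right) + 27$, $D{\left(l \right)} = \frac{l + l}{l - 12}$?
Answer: $-20$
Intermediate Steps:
$D{\left(l \right)} = \frac{2 l}{-12 + l}$
$b = 52$ ($b = 25 + 27 = 52$)
$z{\left(f \right)} = - 12 f$
$b + D{\left(-6 \right)} z{\left(9 \right)} = 52 + 2 \left(-6\right) \frac{1}{-12 - 6} \left(\left(-12\right) 9\right) = 52 + 2 \left(-6\right) \frac{1}{-18} \left(-108\right) = 52 + 2 \left(-6\right) \left(- \frac{1}{18}\right) \left(-108\right) = 52 + \frac{2}{3} \left(-108\right) = 52 - 72 = -20$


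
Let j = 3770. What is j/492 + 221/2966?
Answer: 1411319/182409 ≈ 7.7371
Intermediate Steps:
j/492 + 221/2966 = 3770/492 + 221/2966 = 3770*(1/492) + 221*(1/2966) = 1885/246 + 221/2966 = 1411319/182409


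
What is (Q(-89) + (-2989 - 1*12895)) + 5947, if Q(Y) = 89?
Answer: -9848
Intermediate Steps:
(Q(-89) + (-2989 - 1*12895)) + 5947 = (89 + (-2989 - 1*12895)) + 5947 = (89 + (-2989 - 12895)) + 5947 = (89 - 15884) + 5947 = -15795 + 5947 = -9848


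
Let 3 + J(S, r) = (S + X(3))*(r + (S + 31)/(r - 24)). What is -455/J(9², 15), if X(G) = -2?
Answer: -819/358 ≈ -2.2877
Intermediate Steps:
J(S, r) = -3 + (-2 + S)*(r + (31 + S)/(-24 + r)) (J(S, r) = -3 + (S - 2)*(r + (S + 31)/(r - 24)) = -3 + (-2 + S)*(r + (31 + S)/(-24 + r)))
-455/J(9², 15) = -455*(-24 + 15)/(10 + (9²)² - 2*15² + 29*9² + 45*15 + 9²*15² - 24*9²*15) = -455*(-9/(10 + 81² - 2*225 + 29*81 + 675 + 81*225 - 24*81*15)) = -455*(-9/(10 + 6561 - 450 + 2349 + 675 + 18225 - 29160)) = -455/((-⅑*(-1790))) = -455/1790/9 = -455*9/1790 = -819/358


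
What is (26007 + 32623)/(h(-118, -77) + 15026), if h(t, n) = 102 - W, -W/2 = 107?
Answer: 29315/7671 ≈ 3.8215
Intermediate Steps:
W = -214 (W = -2*107 = -214)
h(t, n) = 316 (h(t, n) = 102 - 1*(-214) = 102 + 214 = 316)
(26007 + 32623)/(h(-118, -77) + 15026) = (26007 + 32623)/(316 + 15026) = 58630/15342 = 58630*(1/15342) = 29315/7671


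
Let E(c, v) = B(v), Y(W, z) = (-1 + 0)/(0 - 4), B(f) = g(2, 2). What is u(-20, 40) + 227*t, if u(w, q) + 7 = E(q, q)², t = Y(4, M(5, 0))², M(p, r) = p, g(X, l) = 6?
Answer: 691/16 ≈ 43.188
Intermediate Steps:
B(f) = 6
Y(W, z) = ¼ (Y(W, z) = -1/(-4) = -1*(-¼) = ¼)
E(c, v) = 6
t = 1/16 (t = (¼)² = 1/16 ≈ 0.062500)
u(w, q) = 29 (u(w, q) = -7 + 6² = -7 + 36 = 29)
u(-20, 40) + 227*t = 29 + 227*(1/16) = 29 + 227/16 = 691/16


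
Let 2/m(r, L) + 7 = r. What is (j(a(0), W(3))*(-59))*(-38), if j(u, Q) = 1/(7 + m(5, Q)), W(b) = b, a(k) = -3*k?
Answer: 1121/3 ≈ 373.67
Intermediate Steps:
m(r, L) = 2/(-7 + r)
j(u, Q) = 1/6 (j(u, Q) = 1/(7 + 2/(-7 + 5)) = 1/(7 + 2/(-2)) = 1/(7 + 2*(-1/2)) = 1/(7 - 1) = 1/6)
(j(a(0), W(3))*(-59))*(-38) = ((1/6)*(-59))*(-38) = -59/6*(-38) = 1121/3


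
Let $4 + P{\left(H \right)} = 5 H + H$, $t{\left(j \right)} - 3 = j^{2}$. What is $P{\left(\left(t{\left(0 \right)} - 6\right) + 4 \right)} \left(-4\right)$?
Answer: $-8$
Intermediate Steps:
$t{\left(j \right)} = 3 + j^{2}$
$P{\left(H \right)} = -4 + 6 H$ ($P{\left(H \right)} = -4 + \left(5 H + H\right) = -4 + 6 H$)
$P{\left(\left(t{\left(0 \right)} - 6\right) + 4 \right)} \left(-4\right) = \left(-4 + 6 \left(\left(\left(3 + 0^{2}\right) - 6\right) + 4\right)\right) \left(-4\right) = \left(-4 + 6 \left(\left(\left(3 + 0\right) - 6\right) + 4\right)\right) \left(-4\right) = \left(-4 + 6 \left(\left(3 - 6\right) + 4\right)\right) \left(-4\right) = \left(-4 + 6 \left(-3 + 4\right)\right) \left(-4\right) = \left(-4 + 6 \cdot 1\right) \left(-4\right) = \left(-4 + 6\right) \left(-4\right) = 2 \left(-4\right) = -8$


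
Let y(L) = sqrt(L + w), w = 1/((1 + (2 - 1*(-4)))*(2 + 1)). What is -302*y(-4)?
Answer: -302*I*sqrt(1743)/21 ≈ -600.39*I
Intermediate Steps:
w = 1/21 (w = 1/((1 + (2 + 4))*3) = 1/((1 + 6)*3) = 1/(7*3) = 1/21 ≈ 0.047619)
y(L) = sqrt(1/21 + L) (y(L) = sqrt(L + 1/21) = sqrt(1/21 + L))
-302*y(-4) = -302*sqrt(21 + 441*(-4))/21 = -302*sqrt(21 - 1764)/21 = -302*sqrt(-1743)/21 = -302*I*sqrt(1743)/21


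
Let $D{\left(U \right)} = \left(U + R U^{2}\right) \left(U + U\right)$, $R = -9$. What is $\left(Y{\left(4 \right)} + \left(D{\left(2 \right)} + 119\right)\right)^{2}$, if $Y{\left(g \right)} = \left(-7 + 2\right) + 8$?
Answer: $196$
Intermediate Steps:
$D{\left(U \right)} = 2 U \left(U - 9 U^{2}\right)$ ($D{\left(U \right)} = \left(U - 9 U^{2}\right) \left(U + U\right) = \left(U - 9 U^{2}\right) 2 U = 2 U \left(U - 9 U^{2}\right)$)
$Y{\left(g \right)} = 3$ ($Y{\left(g \right)} = -5 + 8 = 3$)
$\left(Y{\left(4 \right)} + \left(D{\left(2 \right)} + 119\right)\right)^{2} = \left(3 + \left(2^{2} \left(2 - 36\right) + 119\right)\right)^{2} = \left(3 + \left(4 \left(2 - 36\right) + 119\right)\right)^{2} = \left(3 + \left(4 \left(-34\right) + 119\right)\right)^{2} = \left(3 + \left(-136 + 119\right)\right)^{2} = \left(3 - 17\right)^{2} = \left(-14\right)^{2} = 196$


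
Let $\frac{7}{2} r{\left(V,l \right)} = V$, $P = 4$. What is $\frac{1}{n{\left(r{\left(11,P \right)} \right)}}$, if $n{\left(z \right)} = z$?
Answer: $\frac{7}{22} \approx 0.31818$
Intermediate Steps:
$r{\left(V,l \right)} = \frac{2 V}{7}$
$\frac{1}{n{\left(r{\left(11,P \right)} \right)}} = \frac{1}{\frac{2}{7} \cdot 11} = \frac{1}{\frac{22}{7}} = \frac{7}{22}$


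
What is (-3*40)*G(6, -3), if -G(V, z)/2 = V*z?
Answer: -4320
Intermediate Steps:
G(V, z) = -2*V*z
(-3*40)*G(6, -3) = (-3*40)*(-2*6*(-3)) = -120*36 = -4320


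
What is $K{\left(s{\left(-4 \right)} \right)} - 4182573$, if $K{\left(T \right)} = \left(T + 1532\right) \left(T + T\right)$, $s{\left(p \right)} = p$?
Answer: $-4194797$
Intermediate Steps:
$K{\left(T \right)} = 2 T \left(1532 + T\right)$ ($K{\left(T \right)} = \left(1532 + T\right) 2 T = 2 T \left(1532 + T\right)$)
$K{\left(s{\left(-4 \right)} \right)} - 4182573 = 2 \left(-4\right) \left(1532 - 4\right) - 4182573 = 2 \left(-4\right) 1528 - 4182573 = -12224 - 4182573 = -4194797$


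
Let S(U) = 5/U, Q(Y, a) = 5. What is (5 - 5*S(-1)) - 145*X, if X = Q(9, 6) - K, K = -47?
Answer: -7510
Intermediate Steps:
X = 52 (X = 5 - 1*(-47) = 5 + 47 = 52)
(5 - 5*S(-1)) - 145*X = (5 - 25/(-1)) - 145*52 = (5 - 25*(-1)) - 7540 = (5 - 5*(-5)) - 7540 = (5 + 25) - 7540 = 30 - 7540 = -7510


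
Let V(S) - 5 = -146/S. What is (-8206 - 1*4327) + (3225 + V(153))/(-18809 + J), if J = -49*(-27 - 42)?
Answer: -255038276/20349 ≈ -12533.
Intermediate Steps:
V(S) = 5 - 146/S
J = 3381 (J = -49*(-69) = 3381)
(-8206 - 1*4327) + (3225 + V(153))/(-18809 + J) = (-8206 - 1*4327) + (3225 + (5 - 146/153))/(-18809 + 3381) = (-8206 - 4327) + (3225 + (5 - 146*1/153))/(-15428) = -12533 + (3225 + (5 - 146/153))*(-1/15428) = -12533 + (3225 + 619/153)*(-1/15428) = -12533 + (494044/153)*(-1/15428) = -12533 - 4259/20349 = -255038276/20349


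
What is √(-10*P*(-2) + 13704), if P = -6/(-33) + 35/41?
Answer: 2*√697904911/451 ≈ 117.15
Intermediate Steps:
P = 467/451 (P = -6*(-1/33) + 35*(1/41) = 2/11 + 35/41 = 467/451 ≈ 1.0355)
√(-10*P*(-2) + 13704) = √(-4670*(-2)/451 + 13704) = √(-10*(-934/451) + 13704) = √(9340/451 + 13704) = √(6189844/451) = 2*√697904911/451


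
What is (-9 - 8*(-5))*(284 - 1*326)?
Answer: -1302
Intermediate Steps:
(-9 - 8*(-5))*(284 - 1*326) = (-9 + 40)*(284 - 326) = 31*(-42) = -1302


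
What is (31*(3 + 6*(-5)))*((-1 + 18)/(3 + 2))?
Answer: -14229/5 ≈ -2845.8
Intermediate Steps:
(31*(3 + 6*(-5)))*((-1 + 18)/(3 + 2)) = (31*(3 - 30))*(17/5) = (31*(-27))*(17*(⅕)) = -837*17/5 = -14229/5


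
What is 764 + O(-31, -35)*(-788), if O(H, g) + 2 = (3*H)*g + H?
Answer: -2538172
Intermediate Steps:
O(H, g) = -2 + H + 3*H*g (O(H, g) = -2 + ((3*H)*g + H) = -2 + (3*H*g + H) = -2 + (H + 3*H*g) = -2 + H + 3*H*g)
764 + O(-31, -35)*(-788) = 764 + (-2 - 31 + 3*(-31)*(-35))*(-788) = 764 + (-2 - 31 + 3255)*(-788) = 764 + 3222*(-788) = 764 - 2538936 = -2538172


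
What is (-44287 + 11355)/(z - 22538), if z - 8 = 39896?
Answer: -16466/8683 ≈ -1.8963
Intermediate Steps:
z = 39904 (z = 8 + 39896 = 39904)
(-44287 + 11355)/(z - 22538) = (-44287 + 11355)/(39904 - 22538) = -32932/17366 = -32932*1/17366 = -16466/8683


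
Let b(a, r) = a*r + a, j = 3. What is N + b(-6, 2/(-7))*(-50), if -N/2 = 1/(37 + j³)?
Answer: 47993/224 ≈ 214.25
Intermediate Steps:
b(a, r) = a + a*r
N = -1/32 (N = -2/(37 + 3³) = -2/(37 + 27) = -2/64 = -2*1/64 = -1/32 ≈ -0.031250)
N + b(-6, 2/(-7))*(-50) = -1/32 - 6*(1 + 2/(-7))*(-50) = -1/32 - 6*(1 + 2*(-⅐))*(-50) = -1/32 - 6*(1 - 2/7)*(-50) = -1/32 - 6*5/7*(-50) = -1/32 - 30/7*(-50) = -1/32 + 1500/7 = 47993/224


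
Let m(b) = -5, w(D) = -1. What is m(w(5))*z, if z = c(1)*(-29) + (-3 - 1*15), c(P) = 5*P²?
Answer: 815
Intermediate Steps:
z = -163 (z = (5*1²)*(-29) + (-3 - 1*15) = (5*1)*(-29) + (-3 - 15) = 5*(-29) - 18 = -145 - 18 = -163)
m(w(5))*z = -5*(-163) = 815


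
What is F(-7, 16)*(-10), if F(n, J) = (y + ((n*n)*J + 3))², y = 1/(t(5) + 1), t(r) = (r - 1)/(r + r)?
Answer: -304041960/49 ≈ -6.2049e+6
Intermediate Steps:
t(r) = (-1 + r)/(2*r) (t(r) = (-1 + r)/((2*r)) = (-1 + r)*(1/(2*r)) = (-1 + r)/(2*r))
y = 5/7 (y = 1/((½)*(-1 + 5)/5 + 1) = 1/((½)*(⅕)*4 + 1) = 1/(⅖ + 1) = 1/(7/5) = 5/7 ≈ 0.71429)
F(n, J) = (26/7 + J*n²)² (F(n, J) = (5/7 + ((n*n)*J + 3))² = (5/7 + (n²*J + 3))² = (5/7 + (J*n² + 3))² = (5/7 + (3 + J*n²))² = (26/7 + J*n²)²)
F(-7, 16)*(-10) = ((26 + 7*16*(-7)²)²/49)*(-10) = ((26 + 7*16*49)²/49)*(-10) = ((26 + 5488)²/49)*(-10) = ((1/49)*5514²)*(-10) = ((1/49)*30404196)*(-10) = (30404196/49)*(-10) = -304041960/49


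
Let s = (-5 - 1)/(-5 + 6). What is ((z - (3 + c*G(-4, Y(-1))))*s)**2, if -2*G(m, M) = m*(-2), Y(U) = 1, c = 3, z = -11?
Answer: 144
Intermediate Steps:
s = -6 (s = -6/1 = -6*1 = -6)
G(m, M) = m (G(m, M) = -m*(-2)/2 = -(-1)*m = m)
((z - (3 + c*G(-4, Y(-1))))*s)**2 = ((-11 - (3 + 3*(-4)))*(-6))**2 = ((-11 - (3 - 12))*(-6))**2 = ((-11 - 1*(-9))*(-6))**2 = ((-11 + 9)*(-6))**2 = (-2*(-6))**2 = 12**2 = 144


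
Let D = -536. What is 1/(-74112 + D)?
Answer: -1/74648 ≈ -1.3396e-5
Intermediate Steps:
1/(-74112 + D) = 1/(-74112 - 536) = 1/(-74648) = -1/74648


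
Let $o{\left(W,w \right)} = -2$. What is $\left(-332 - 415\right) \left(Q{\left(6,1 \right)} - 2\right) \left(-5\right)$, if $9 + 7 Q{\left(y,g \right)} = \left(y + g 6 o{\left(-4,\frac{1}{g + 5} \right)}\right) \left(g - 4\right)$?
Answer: $- \frac{18675}{7} \approx -2667.9$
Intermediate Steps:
$Q{\left(y,g \right)} = - \frac{9}{7} + \frac{\left(-4 + g\right) \left(y - 12 g\right)}{7}$ ($Q{\left(y,g \right)} = - \frac{9}{7} + \frac{\left(y + g 6 \left(-2\right)\right) \left(g - 4\right)}{7} = - \frac{9}{7} + \frac{\left(y + 6 g \left(-2\right)\right) \left(-4 + g\right)}{7} = - \frac{9}{7} + \frac{\left(y - 12 g\right) \left(-4 + g\right)}{7} = - \frac{9}{7} + \frac{\left(-4 + g\right) \left(y - 12 g\right)}{7}$)
$\left(-332 - 415\right) \left(Q{\left(6,1 \right)} - 2\right) \left(-5\right) = \left(-332 - 415\right) \left(\left(- \frac{9}{7} - \frac{12 \cdot 1^{2}}{7} - \frac{24}{7} + \frac{48}{7} \cdot 1 + \frac{1}{7} \cdot 1 \cdot 6\right) - 2\right) \left(-5\right) = - 747 \left(\left(- \frac{9}{7} - \frac{12}{7} - \frac{24}{7} + \frac{48}{7} + \frac{6}{7}\right) - 2\right) \left(-5\right) = - 747 \left(\frac{9}{7} - 2\right) \left(-5\right) = - 747 \left(\left(- \frac{5}{7}\right) \left(-5\right)\right) = \left(-747\right) \frac{25}{7} = - \frac{18675}{7}$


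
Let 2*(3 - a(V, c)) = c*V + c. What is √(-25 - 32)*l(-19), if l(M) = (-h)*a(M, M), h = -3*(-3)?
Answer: 1512*I*√57 ≈ 11415.0*I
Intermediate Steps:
a(V, c) = 3 - c/2 - V*c/2 (a(V, c) = 3 - (c*V + c)/2 = 3 - (V*c + c)/2 = 3 - (c + V*c)/2 = 3 + (-c/2 - V*c/2) = 3 - c/2 - V*c/2)
h = 9
l(M) = -27 + 9*M/2 + 9*M²/2 (l(M) = (-1*9)*(3 - M/2 - M*M/2) = -9*(3 - M/2 - M²/2) = -27 + 9*M/2 + 9*M²/2)
√(-25 - 32)*l(-19) = √(-25 - 32)*(-27 + (9/2)*(-19) + (9/2)*(-19)²) = √(-57)*(-27 - 171/2 + (9/2)*361) = (I*√57)*(-27 - 171/2 + 3249/2) = (I*√57)*1512 = 1512*I*√57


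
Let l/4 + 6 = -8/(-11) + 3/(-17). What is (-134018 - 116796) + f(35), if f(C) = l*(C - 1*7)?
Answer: -47016346/187 ≈ -2.5142e+5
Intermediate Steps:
l = -4076/187 (l = -24 + 4*(-8/(-11) + 3/(-17)) = -24 + 4*(-8*(-1/11) + 3*(-1/17)) = -24 + 4*(8/11 - 3/17) = -24 + 4*(103/187) = -24 + 412/187 = -4076/187 ≈ -21.797)
f(C) = 28532/187 - 4076*C/187 (f(C) = -4076*(C - 1*7)/187 = -4076*(C - 7)/187 = -4076*(-7 + C)/187 = 28532/187 - 4076*C/187)
(-134018 - 116796) + f(35) = (-134018 - 116796) + (28532/187 - 4076/187*35) = -250814 + (28532/187 - 142660/187) = -250814 - 114128/187 = -47016346/187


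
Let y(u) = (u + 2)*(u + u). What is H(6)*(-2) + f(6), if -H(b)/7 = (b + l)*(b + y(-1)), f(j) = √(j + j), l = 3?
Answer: 504 + 2*√3 ≈ 507.46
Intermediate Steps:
f(j) = √2*√j (f(j) = √(2*j) = √2*√j)
y(u) = 2*u*(2 + u) (y(u) = (2 + u)*(2*u) = 2*u*(2 + u))
H(b) = -7*(-2 + b)*(3 + b) (H(b) = -7*(b + 3)*(b + 2*(-1)*(2 - 1)) = -7*(3 + b)*(b + 2*(-1)*1) = -7*(3 + b)*(b - 2) = -7*(3 + b)*(-2 + b) = -7*(-2 + b)*(3 + b))
H(6)*(-2) + f(6) = (42 - 7*6 - 7*6²)*(-2) + √2*√6 = (42 - 42 - 7*36)*(-2) + 2*√3 = (42 - 42 - 252)*(-2) + 2*√3 = -252*(-2) + 2*√3 = 504 + 2*√3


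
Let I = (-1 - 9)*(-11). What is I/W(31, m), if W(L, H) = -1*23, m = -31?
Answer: -110/23 ≈ -4.7826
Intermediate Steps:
I = 110 (I = -10*(-11) = 110)
W(L, H) = -23
I/W(31, m) = 110/(-23) = 110*(-1/23) = -110/23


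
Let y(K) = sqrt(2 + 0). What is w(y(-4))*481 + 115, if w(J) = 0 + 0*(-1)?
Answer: 115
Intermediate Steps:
y(K) = sqrt(2)
w(J) = 0 (w(J) = 0 + 0 = 0)
w(y(-4))*481 + 115 = 0*481 + 115 = 0 + 115 = 115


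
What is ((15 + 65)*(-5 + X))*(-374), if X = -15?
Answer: 598400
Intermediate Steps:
((15 + 65)*(-5 + X))*(-374) = ((15 + 65)*(-5 - 15))*(-374) = (80*(-20))*(-374) = -1600*(-374) = 598400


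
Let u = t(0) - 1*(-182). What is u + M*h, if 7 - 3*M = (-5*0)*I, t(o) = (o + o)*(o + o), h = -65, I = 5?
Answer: 91/3 ≈ 30.333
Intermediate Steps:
t(o) = 4*o² (t(o) = (2*o)*(2*o) = 4*o²)
u = 182 (u = 4*0² - 1*(-182) = 4*0 + 182 = 0 + 182 = 182)
M = 7/3 (M = 7/3 - (-5*0)*5/3 = 7/3 - 0*5 = 7/3 - ⅓*0 = 7/3 + 0 = 7/3 ≈ 2.3333)
u + M*h = 182 + (7/3)*(-65) = 182 - 455/3 = 91/3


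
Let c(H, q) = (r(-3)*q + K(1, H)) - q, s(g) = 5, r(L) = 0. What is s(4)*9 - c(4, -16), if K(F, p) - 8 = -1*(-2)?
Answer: 19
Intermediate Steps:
K(F, p) = 10 (K(F, p) = 8 - 1*(-2) = 8 + 2 = 10)
c(H, q) = 10 - q (c(H, q) = (0*q + 10) - q = (0 + 10) - q = 10 - q)
s(4)*9 - c(4, -16) = 5*9 - (10 - 1*(-16)) = 45 - (10 + 16) = 45 - 1*26 = 45 - 26 = 19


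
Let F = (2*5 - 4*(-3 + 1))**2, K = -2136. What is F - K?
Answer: 2460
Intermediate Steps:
F = 324 (F = (10 - 4*(-2))**2 = (10 + 8)**2 = 18**2 = 324)
F - K = 324 - 1*(-2136) = 324 + 2136 = 2460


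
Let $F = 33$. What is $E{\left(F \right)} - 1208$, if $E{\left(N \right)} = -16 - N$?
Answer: $-1257$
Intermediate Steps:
$E{\left(F \right)} - 1208 = \left(-16 - 33\right) - 1208 = -49 - 1208 = -1257$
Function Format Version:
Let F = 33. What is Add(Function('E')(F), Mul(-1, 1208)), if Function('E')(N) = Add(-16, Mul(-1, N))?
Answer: -1257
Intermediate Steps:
Add(Function('E')(F), Mul(-1, 1208)) = Add(Add(-16, Mul(-1, 33)), Mul(-1, 1208)) = Add(Add(-16, -33), -1208) = Add(-49, -1208) = -1257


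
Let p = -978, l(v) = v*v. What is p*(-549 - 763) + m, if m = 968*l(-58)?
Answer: 4539488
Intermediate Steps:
l(v) = v²
m = 3256352 (m = 968*(-58)² = 968*3364 = 3256352)
p*(-549 - 763) + m = -978*(-549 - 763) + 3256352 = -978*(-1312) + 3256352 = 1283136 + 3256352 = 4539488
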